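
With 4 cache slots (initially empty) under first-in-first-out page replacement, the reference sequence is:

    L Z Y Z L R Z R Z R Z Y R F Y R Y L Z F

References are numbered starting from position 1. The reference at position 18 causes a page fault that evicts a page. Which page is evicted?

pos 1: L → fault, frames (L)
pos 2: Z → fault, frames (L Z)
pos 3: Y → fault, frames (L Z Y)
pos 4: Z → hit
pos 5: L → hit
pos 6: R → fault, frames (L Z Y R)
pos 7: Z → hit
pos 8: R → hit
pos 9: Z → hit
pos 10: R → hit
pos 11: Z → hit
pos 12: Y → hit
pos 13: R → hit
pos 14: F → fault, evict L, frames (Z Y R F)
pos 15: Y → hit
pos 16: R → hit
pos 17: Y → hit
pos 18: L → fault, evict Z, frames (Y R F L)
At position 18, page Z is evicted.

Z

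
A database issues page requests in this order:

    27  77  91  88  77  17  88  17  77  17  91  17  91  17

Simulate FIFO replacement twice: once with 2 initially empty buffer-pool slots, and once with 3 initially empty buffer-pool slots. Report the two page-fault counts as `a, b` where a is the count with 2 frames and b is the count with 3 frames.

2 frames: F F F F F F F . F F F . . . → 10 faults.
3 frames: F F F F . F . . F . F . . . → 7 faults.
7 < 10: adding a frame reduced faults, as is typical.

10, 7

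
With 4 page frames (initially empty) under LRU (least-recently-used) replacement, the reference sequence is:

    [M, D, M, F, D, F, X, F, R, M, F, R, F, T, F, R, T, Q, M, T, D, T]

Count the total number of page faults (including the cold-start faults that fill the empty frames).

M → fault, frames {M}
D → fault, frames {M,D}
M → hit
F → fault, frames {D,M,F}
D → hit
F → hit
X → fault, frames {M,D,F,X}
F → hit
R → fault, evict M, frames {D,X,F,R}
M → fault, evict D, frames {X,F,R,M}
F → hit
R → hit
F → hit
T → fault, evict X, frames {M,R,F,T}
F → hit
R → hit
T → hit
Q → fault, evict M, frames {F,R,T,Q}
M → fault, evict F, frames {R,T,Q,M}
T → hit
D → fault, evict R, frames {Q,M,T,D}
T → hit
Page faults: 10.

10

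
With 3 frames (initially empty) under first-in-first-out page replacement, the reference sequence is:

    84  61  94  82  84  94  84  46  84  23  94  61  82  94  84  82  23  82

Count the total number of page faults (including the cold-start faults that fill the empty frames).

84 -> fault, frames [84]
61 -> fault, frames [84, 61]
94 -> fault, frames [84, 61, 94]
82 -> fault, evict 84, frames [61, 94, 82]
84 -> fault, evict 61, frames [94, 82, 84]
94 -> hit
84 -> hit
46 -> fault, evict 94, frames [82, 84, 46]
84 -> hit
23 -> fault, evict 82, frames [84, 46, 23]
94 -> fault, evict 84, frames [46, 23, 94]
61 -> fault, evict 46, frames [23, 94, 61]
82 -> fault, evict 23, frames [94, 61, 82]
94 -> hit
84 -> fault, evict 94, frames [61, 82, 84]
82 -> hit
23 -> fault, evict 61, frames [82, 84, 23]
82 -> hit
Page faults: 12.

12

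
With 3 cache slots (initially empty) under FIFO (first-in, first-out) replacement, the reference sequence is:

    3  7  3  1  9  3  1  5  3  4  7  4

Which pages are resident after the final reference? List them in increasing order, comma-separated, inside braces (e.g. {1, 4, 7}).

{4, 5, 7}

3 → miss, frames {3}
7 → miss, frames {3,7}
3 → hit
1 → miss, frames {3,7,1}
9 → miss, evict 3, frames {7,1,9}
3 → miss, evict 7, frames {1,9,3}
1 → hit
5 → miss, evict 1, frames {9,3,5}
3 → hit
4 → miss, evict 9, frames {3,5,4}
7 → miss, evict 3, frames {5,4,7}
4 → hit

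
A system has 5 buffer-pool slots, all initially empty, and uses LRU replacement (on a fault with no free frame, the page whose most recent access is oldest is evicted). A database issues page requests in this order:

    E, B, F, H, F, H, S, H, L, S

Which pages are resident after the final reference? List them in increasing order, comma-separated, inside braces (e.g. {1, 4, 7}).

{B, F, H, L, S}

E: fault, frames {E}
B: fault, frames {E,B}
F: fault, frames {E,B,F}
H: fault, frames {E,B,F,H}
F: hit
H: hit
S: fault, frames {E,B,F,H,S}
H: hit
L: fault, evict E, frames {B,F,S,H,L}
S: hit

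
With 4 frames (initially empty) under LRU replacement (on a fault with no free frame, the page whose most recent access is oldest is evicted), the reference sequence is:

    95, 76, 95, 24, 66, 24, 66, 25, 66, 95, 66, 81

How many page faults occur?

95 → miss, frames [95]
76 → miss, frames [95, 76]
95 → hit
24 → miss, frames [76, 95, 24]
66 → miss, frames [76, 95, 24, 66]
24 → hit
66 → hit
25 → miss, evict 76, frames [95, 24, 66, 25]
66 → hit
95 → hit
66 → hit
81 → miss, evict 24, frames [25, 95, 66, 81]
Page faults: 6.

6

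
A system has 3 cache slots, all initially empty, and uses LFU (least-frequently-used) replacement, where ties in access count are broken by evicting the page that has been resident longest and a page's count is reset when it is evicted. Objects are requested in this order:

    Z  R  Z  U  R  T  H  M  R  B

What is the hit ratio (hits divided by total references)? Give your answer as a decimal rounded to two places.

Z → miss, frames (Z)
R → miss, frames (Z R)
Z → hit
U → miss, frames (Z R U)
R → hit
T → miss, evict U, frames (Z R T)
H → miss, evict T, frames (Z R H)
M → miss, evict H, frames (Z R M)
R → hit
B → miss, evict M, frames (Z R B)
Hits: 3 of 10 references → 3/10 = 0.3000.

0.30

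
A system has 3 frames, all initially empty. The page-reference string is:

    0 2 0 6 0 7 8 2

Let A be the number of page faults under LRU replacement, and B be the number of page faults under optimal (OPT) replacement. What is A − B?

1

Under LRU: F F . F . F F F → 6 faults.
Under OPT: F F . F . F F . → 5 faults.
A − B = 6 − 5 = 1.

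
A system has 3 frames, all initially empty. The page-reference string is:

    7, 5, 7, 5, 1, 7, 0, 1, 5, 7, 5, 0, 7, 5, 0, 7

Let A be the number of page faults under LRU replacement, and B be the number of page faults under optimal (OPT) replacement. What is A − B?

Under LRU: F F . . F . F . F F . F . . . . → 7 faults.
Under OPT: F F . . F . F . . F . . . . . . → 5 faults.
A − B = 7 − 5 = 2.

2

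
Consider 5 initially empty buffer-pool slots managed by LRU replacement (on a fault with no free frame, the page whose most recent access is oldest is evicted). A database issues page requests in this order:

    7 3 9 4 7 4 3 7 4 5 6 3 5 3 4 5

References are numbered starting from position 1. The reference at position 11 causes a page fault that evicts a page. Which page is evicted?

9

pos 1: 7: fault, frames {7}
pos 2: 3: fault, frames {7,3}
pos 3: 9: fault, frames {7,3,9}
pos 4: 4: fault, frames {7,3,9,4}
pos 5: 7: hit
pos 6: 4: hit
pos 7: 3: hit
pos 8: 7: hit
pos 9: 4: hit
pos 10: 5: fault, frames {9,3,7,4,5}
pos 11: 6: fault, evict 9, frames {3,7,4,5,6}
At position 11, page 9 is evicted.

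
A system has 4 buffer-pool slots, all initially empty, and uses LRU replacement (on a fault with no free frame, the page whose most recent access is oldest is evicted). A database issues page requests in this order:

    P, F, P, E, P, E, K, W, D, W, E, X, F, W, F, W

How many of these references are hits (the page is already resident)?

8

P → fault, frames (P)
F → fault, frames (P F)
P → hit
E → fault, frames (F P E)
P → hit
E → hit
K → fault, frames (F P E K)
W → fault, evict F, frames (P E K W)
D → fault, evict P, frames (E K W D)
W → hit
E → hit
X → fault, evict K, frames (D W E X)
F → fault, evict D, frames (W E X F)
W → hit
F → hit
W → hit
Hits: 8.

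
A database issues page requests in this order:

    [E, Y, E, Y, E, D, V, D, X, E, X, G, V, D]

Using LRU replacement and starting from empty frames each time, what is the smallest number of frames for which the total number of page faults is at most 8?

f=1: 14 faults
f=2: 9 faults
f=3: 9 faults
f=4: 8 faults
f=5: 6 faults
f=6: 6 faults
Smallest f with faults ≤ 8 is 4.

4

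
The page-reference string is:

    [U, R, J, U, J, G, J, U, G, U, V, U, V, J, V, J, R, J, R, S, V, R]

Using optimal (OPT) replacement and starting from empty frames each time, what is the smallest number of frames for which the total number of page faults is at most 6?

4

f=1: 22 faults
f=2: 10 faults
f=3: 7 faults
f=4: 6 faults
f=5: 6 faults
f=6: 6 faults
Smallest f with faults ≤ 6 is 4.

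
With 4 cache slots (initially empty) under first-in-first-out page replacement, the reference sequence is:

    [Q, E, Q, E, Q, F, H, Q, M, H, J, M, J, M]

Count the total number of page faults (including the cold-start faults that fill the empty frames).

Q → miss, frames (Q)
E → miss, frames (Q E)
Q → hit
E → hit
Q → hit
F → miss, frames (Q E F)
H → miss, frames (Q E F H)
Q → hit
M → miss, evict Q, frames (E F H M)
H → hit
J → miss, evict E, frames (F H M J)
M → hit
J → hit
M → hit
Page faults: 6.

6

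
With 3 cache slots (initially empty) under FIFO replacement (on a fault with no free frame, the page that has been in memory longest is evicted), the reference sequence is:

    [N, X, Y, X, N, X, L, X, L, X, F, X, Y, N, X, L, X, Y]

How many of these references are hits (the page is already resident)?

N → miss, frames [N]
X → miss, frames [N, X]
Y → miss, frames [N, X, Y]
X → hit
N → hit
X → hit
L → miss, evict N, frames [X, Y, L]
X → hit
L → hit
X → hit
F → miss, evict X, frames [Y, L, F]
X → miss, evict Y, frames [L, F, X]
Y → miss, evict L, frames [F, X, Y]
N → miss, evict F, frames [X, Y, N]
X → hit
L → miss, evict X, frames [Y, N, L]
X → miss, evict Y, frames [N, L, X]
Y → miss, evict N, frames [L, X, Y]
Hits: 7.

7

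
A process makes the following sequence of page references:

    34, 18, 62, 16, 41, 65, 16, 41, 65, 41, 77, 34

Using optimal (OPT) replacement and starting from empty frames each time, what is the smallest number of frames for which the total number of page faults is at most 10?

2

f=1: 12 faults
f=2: 9 faults
f=3: 8 faults
f=4: 7 faults
f=5: 7 faults
f=6: 7 faults
f=7: 7 faults
Smallest f with faults ≤ 10 is 2.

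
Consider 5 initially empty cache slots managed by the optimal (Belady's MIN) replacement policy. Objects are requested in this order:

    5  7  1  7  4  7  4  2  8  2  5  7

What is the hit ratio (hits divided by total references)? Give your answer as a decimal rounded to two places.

0.50

5 -> miss, frames [5]
7 -> miss, frames [5, 7]
1 -> miss, frames [5, 7, 1]
7 -> hit
4 -> miss, frames [5, 7, 1, 4]
7 -> hit
4 -> hit
2 -> miss, frames [5, 7, 1, 4, 2]
8 -> miss, evict 4, frames [5, 7, 1, 2, 8]
2 -> hit
5 -> hit
7 -> hit
Hits: 6 of 12 references → 6/12 = 0.5000.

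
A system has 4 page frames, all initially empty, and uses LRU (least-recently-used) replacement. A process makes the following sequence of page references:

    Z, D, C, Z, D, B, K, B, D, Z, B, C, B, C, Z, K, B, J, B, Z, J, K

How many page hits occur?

Z: miss, frames {Z}
D: miss, frames {Z,D}
C: miss, frames {Z,D,C}
Z: hit
D: hit
B: miss, frames {C,Z,D,B}
K: miss, evict C, frames {Z,D,B,K}
B: hit
D: hit
Z: hit
B: hit
C: miss, evict K, frames {D,Z,B,C}
B: hit
C: hit
Z: hit
K: miss, evict D, frames {B,C,Z,K}
B: hit
J: miss, evict C, frames {Z,K,B,J}
B: hit
Z: hit
J: hit
K: hit
Hits: 14.

14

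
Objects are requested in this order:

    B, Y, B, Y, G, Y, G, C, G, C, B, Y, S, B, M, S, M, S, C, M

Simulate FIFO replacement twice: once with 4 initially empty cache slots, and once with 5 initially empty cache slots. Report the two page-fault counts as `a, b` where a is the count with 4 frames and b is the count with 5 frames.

7, 6

4 frames: F F . . F . . F . . . . F F F . . . . . → 7 faults.
5 frames: F F . . F . . F . . . . F . F . . . . . → 6 faults.
6 < 7: adding a frame reduced faults, as is typical.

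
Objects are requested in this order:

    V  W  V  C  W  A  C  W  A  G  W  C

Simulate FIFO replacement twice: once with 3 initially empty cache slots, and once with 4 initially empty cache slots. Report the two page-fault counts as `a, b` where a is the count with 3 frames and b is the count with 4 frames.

3 frames: F F . F . F . . . F F F → 7 faults.
4 frames: F F . F . F . . . F . . → 5 faults.
5 < 7: adding a frame reduced faults, as is typical.

7, 5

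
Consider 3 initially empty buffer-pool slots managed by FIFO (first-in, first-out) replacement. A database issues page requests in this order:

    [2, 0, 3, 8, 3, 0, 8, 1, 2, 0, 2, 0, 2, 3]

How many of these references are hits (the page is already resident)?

6

2 -> miss, frames [2]
0 -> miss, frames [2, 0]
3 -> miss, frames [2, 0, 3]
8 -> miss, evict 2, frames [0, 3, 8]
3 -> hit
0 -> hit
8 -> hit
1 -> miss, evict 0, frames [3, 8, 1]
2 -> miss, evict 3, frames [8, 1, 2]
0 -> miss, evict 8, frames [1, 2, 0]
2 -> hit
0 -> hit
2 -> hit
3 -> miss, evict 1, frames [2, 0, 3]
Hits: 6.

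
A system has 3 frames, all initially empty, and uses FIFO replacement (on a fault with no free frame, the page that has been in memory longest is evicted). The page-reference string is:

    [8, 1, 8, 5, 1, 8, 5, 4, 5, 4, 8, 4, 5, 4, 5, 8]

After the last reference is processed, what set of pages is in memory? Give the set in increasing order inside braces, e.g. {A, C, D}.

{4, 5, 8}

8 -> miss, frames {8}
1 -> miss, frames {8,1}
8 -> hit
5 -> miss, frames {8,1,5}
1 -> hit
8 -> hit
5 -> hit
4 -> miss, evict 8, frames {1,5,4}
5 -> hit
4 -> hit
8 -> miss, evict 1, frames {5,4,8}
4 -> hit
5 -> hit
4 -> hit
5 -> hit
8 -> hit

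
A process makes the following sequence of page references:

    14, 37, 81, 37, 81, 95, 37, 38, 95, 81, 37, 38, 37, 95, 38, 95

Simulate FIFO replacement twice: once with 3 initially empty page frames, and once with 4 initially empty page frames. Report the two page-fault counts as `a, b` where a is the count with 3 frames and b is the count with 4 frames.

6, 5

3 frames: F F F . . F . F . . F . . . . . → 6 faults.
4 frames: F F F . . F . F . . . . . . . . → 5 faults.
5 < 6: adding a frame reduced faults, as is typical.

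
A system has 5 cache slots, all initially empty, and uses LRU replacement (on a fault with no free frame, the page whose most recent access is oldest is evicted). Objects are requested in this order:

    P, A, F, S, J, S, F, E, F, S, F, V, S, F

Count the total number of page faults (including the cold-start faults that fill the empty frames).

7

P → miss, frames {P}
A → miss, frames {P,A}
F → miss, frames {P,A,F}
S → miss, frames {P,A,F,S}
J → miss, frames {P,A,F,S,J}
S → hit
F → hit
E → miss, evict P, frames {A,J,S,F,E}
F → hit
S → hit
F → hit
V → miss, evict A, frames {J,E,S,F,V}
S → hit
F → hit
Page faults: 7.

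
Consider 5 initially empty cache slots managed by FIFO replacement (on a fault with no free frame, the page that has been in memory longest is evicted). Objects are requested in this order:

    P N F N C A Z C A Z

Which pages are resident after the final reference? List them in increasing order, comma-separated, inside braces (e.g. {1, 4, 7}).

{A, C, F, N, Z}

P -> miss, frames (P)
N -> miss, frames (P N)
F -> miss, frames (P N F)
N -> hit
C -> miss, frames (P N F C)
A -> miss, frames (P N F C A)
Z -> miss, evict P, frames (N F C A Z)
C -> hit
A -> hit
Z -> hit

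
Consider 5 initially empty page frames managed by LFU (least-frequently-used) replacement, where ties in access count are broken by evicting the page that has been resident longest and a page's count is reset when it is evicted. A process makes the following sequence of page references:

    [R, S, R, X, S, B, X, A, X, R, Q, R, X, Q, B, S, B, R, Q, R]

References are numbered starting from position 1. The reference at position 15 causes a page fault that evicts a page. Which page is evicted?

pos 1: R → miss, frames [R]
pos 2: S → miss, frames [R, S]
pos 3: R → hit
pos 4: X → miss, frames [R, S, X]
pos 5: S → hit
pos 6: B → miss, frames [R, S, X, B]
pos 7: X → hit
pos 8: A → miss, frames [R, S, X, B, A]
pos 9: X → hit
pos 10: R → hit
pos 11: Q → miss, evict B, frames [R, S, X, A, Q]
pos 12: R → hit
pos 13: X → hit
pos 14: Q → hit
pos 15: B → miss, evict A, frames [R, S, X, Q, B]
At position 15, page A is evicted.

A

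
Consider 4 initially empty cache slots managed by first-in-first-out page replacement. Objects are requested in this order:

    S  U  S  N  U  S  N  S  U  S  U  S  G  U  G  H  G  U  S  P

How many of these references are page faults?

S → fault, frames [S]
U → fault, frames [S, U]
S → hit
N → fault, frames [S, U, N]
U → hit
S → hit
N → hit
S → hit
U → hit
S → hit
U → hit
S → hit
G → fault, frames [S, U, N, G]
U → hit
G → hit
H → fault, evict S, frames [U, N, G, H]
G → hit
U → hit
S → fault, evict U, frames [N, G, H, S]
P → fault, evict N, frames [G, H, S, P]
Page faults: 7.

7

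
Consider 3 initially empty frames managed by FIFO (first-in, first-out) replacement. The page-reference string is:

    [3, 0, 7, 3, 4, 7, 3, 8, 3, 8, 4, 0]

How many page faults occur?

7

3 → miss, frames {3}
0 → miss, frames {3,0}
7 → miss, frames {3,0,7}
3 → hit
4 → miss, evict 3, frames {0,7,4}
7 → hit
3 → miss, evict 0, frames {7,4,3}
8 → miss, evict 7, frames {4,3,8}
3 → hit
8 → hit
4 → hit
0 → miss, evict 4, frames {3,8,0}
Page faults: 7.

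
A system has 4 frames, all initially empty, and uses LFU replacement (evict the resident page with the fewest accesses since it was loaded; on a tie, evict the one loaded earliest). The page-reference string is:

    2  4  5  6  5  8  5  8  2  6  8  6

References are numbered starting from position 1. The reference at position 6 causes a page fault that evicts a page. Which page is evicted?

2

pos 1: 2 → miss, frames {2}
pos 2: 4 → miss, frames {2,4}
pos 3: 5 → miss, frames {2,4,5}
pos 4: 6 → miss, frames {2,4,5,6}
pos 5: 5 → hit
pos 6: 8 → miss, evict 2, frames {4,5,6,8}
At position 6, page 2 is evicted.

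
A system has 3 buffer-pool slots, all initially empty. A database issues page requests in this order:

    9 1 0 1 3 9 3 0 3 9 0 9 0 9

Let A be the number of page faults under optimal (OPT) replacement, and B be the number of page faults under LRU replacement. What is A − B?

Under OPT: F F F . F . . . . . . . . . → 4 faults.
Under LRU: F F F . F F . F . . . . . . → 6 faults.
A − B = 4 − 6 = -2.

-2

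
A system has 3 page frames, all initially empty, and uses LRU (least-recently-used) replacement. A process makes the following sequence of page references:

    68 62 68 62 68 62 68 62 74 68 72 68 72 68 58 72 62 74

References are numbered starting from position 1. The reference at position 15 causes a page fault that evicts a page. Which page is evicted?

pos 1: 68: miss, frames {68}
pos 2: 62: miss, frames {68,62}
pos 3: 68: hit
pos 4: 62: hit
pos 5: 68: hit
pos 6: 62: hit
pos 7: 68: hit
pos 8: 62: hit
pos 9: 74: miss, frames {68,62,74}
pos 10: 68: hit
pos 11: 72: miss, evict 62, frames {74,68,72}
pos 12: 68: hit
pos 13: 72: hit
pos 14: 68: hit
pos 15: 58: miss, evict 74, frames {72,68,58}
At position 15, page 74 is evicted.

74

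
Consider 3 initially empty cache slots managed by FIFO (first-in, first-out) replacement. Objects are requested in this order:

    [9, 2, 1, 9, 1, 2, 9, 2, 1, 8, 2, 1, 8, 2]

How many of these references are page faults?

9: miss, frames (9)
2: miss, frames (9 2)
1: miss, frames (9 2 1)
9: hit
1: hit
2: hit
9: hit
2: hit
1: hit
8: miss, evict 9, frames (2 1 8)
2: hit
1: hit
8: hit
2: hit
Page faults: 4.

4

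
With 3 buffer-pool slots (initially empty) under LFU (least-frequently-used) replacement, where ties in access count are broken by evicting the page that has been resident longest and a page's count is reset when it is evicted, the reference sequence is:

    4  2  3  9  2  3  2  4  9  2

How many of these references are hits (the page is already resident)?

4

4: miss, frames (4)
2: miss, frames (4 2)
3: miss, frames (4 2 3)
9: miss, evict 4, frames (2 3 9)
2: hit
3: hit
2: hit
4: miss, evict 9, frames (2 3 4)
9: miss, evict 4, frames (2 3 9)
2: hit
Hits: 4.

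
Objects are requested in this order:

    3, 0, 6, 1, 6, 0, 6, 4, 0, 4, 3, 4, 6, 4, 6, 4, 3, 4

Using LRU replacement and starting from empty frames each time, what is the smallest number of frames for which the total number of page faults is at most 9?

3

f=1: 18 faults
f=2: 10 faults
f=3: 7 faults
f=4: 6 faults
f=5: 5 faults
Smallest f with faults ≤ 9 is 3.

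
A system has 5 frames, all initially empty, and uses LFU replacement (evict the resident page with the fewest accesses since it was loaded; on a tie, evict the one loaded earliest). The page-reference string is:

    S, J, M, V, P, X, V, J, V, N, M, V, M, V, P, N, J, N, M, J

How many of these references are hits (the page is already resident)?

S → fault, frames (S)
J → fault, frames (S J)
M → fault, frames (S J M)
V → fault, frames (S J M V)
P → fault, frames (S J M V P)
X → fault, evict S, frames (J M V P X)
V → hit
J → hit
V → hit
N → fault, evict M, frames (J V P X N)
M → fault, evict P, frames (J V X N M)
V → hit
M → hit
V → hit
P → fault, evict X, frames (J V N M P)
N → hit
J → hit
N → hit
M → hit
J → hit
Hits: 11.

11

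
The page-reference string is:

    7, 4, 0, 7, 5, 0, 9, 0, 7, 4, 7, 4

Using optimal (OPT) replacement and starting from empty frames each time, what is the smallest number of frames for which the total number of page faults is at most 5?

4

f=1: 12 faults
f=2: 7 faults
f=3: 6 faults
f=4: 5 faults
f=5: 5 faults
Smallest f with faults ≤ 5 is 4.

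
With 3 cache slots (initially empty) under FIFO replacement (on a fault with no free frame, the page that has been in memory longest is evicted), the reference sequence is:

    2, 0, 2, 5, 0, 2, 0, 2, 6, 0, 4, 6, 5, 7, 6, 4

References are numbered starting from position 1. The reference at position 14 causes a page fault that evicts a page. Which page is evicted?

pos 1: 2: fault, frames {2}
pos 2: 0: fault, frames {2,0}
pos 3: 2: hit
pos 4: 5: fault, frames {2,0,5}
pos 5: 0: hit
pos 6: 2: hit
pos 7: 0: hit
pos 8: 2: hit
pos 9: 6: fault, evict 2, frames {0,5,6}
pos 10: 0: hit
pos 11: 4: fault, evict 0, frames {5,6,4}
pos 12: 6: hit
pos 13: 5: hit
pos 14: 7: fault, evict 5, frames {6,4,7}
At position 14, page 5 is evicted.

5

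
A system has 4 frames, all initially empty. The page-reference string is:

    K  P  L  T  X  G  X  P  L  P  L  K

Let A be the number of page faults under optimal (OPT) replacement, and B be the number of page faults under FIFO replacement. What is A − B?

Under OPT: F F F F F F . . . . . F → 7 faults.
Under FIFO: F F F F F F . F F . . F → 9 faults.
A − B = 7 − 9 = -2.

-2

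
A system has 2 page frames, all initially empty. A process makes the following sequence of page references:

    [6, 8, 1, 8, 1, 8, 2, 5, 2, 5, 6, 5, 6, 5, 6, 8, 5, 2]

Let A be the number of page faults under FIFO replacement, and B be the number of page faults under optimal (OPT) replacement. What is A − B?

Under FIFO: F F F . . . F F . . F . . . . F F F → 9 faults.
Under OPT: F F F . . . F F . . F . . . . F . F → 8 faults.
A − B = 9 − 8 = 1.

1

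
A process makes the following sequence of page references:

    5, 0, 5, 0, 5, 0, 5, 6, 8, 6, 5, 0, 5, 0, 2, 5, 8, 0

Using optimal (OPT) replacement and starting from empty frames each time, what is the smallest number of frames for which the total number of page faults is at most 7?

3

f=1: 18 faults
f=2: 9 faults
f=3: 7 faults
f=4: 5 faults
f=5: 5 faults
Smallest f with faults ≤ 7 is 3.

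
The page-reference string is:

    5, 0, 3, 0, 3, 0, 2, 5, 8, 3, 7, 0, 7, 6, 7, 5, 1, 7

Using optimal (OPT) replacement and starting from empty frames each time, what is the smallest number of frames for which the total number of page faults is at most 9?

3

f=1: 18 faults
f=2: 11 faults
f=3: 9 faults
f=4: 8 faults
f=5: 8 faults
f=6: 8 faults
f=7: 8 faults
f=8: 8 faults
Smallest f with faults ≤ 9 is 3.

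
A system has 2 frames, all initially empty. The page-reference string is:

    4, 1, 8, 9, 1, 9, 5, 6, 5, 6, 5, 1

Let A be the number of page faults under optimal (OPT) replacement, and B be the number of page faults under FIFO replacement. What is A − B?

-1

Under OPT: F F F F . . F F . . . F → 7 faults.
Under FIFO: F F F F F . F F . . . F → 8 faults.
A − B = 7 − 8 = -1.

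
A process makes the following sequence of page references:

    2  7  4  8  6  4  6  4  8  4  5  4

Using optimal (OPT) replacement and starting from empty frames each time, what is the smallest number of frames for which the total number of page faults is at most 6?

f=1: 12 faults
f=2: 7 faults
f=3: 6 faults
f=4: 6 faults
f=5: 6 faults
f=6: 6 faults
Smallest f with faults ≤ 6 is 3.

3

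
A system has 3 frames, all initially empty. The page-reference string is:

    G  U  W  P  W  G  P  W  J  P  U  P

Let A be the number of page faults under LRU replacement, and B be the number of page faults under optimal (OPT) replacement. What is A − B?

1

Under LRU: F F F F . F . . F . F . → 7 faults.
Under OPT: F F F F . . . . F . F . → 6 faults.
A − B = 7 − 6 = 1.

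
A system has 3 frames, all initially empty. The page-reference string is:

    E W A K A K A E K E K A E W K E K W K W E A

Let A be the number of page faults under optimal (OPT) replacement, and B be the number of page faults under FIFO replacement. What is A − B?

Under OPT: F F F F . . . . . . . . . F . . . . . . . F → 6 faults.
Under FIFO: F F F F . . . F . . . . . F . . . . . . . F → 7 faults.
A − B = 6 − 7 = -1.

-1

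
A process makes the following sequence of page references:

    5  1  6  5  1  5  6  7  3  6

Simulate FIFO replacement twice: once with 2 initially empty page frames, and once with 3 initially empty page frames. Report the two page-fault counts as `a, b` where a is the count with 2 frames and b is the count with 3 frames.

2 frames: F F F F F . F F F F → 9 faults.
3 frames: F F F . . . . F F . → 5 faults.
5 < 9: adding a frame reduced faults, as is typical.

9, 5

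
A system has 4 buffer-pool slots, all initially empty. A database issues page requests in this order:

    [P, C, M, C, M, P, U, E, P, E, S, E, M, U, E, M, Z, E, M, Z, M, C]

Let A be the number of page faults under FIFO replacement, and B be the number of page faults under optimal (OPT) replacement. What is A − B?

4

Under FIFO: F F F . . . F F F . F . F F F . F . . . . F → 12 faults.
Under OPT: F F F . . . F F . . F . . . . . F . . . . F → 8 faults.
A − B = 12 − 8 = 4.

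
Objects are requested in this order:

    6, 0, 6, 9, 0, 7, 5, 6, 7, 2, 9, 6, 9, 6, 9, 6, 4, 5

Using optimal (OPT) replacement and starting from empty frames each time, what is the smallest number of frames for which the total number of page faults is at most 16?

2

f=1: 18 faults
f=2: 10 faults
f=3: 8 faults
f=4: 7 faults
f=5: 7 faults
f=6: 7 faults
f=7: 7 faults
Smallest f with faults ≤ 16 is 2.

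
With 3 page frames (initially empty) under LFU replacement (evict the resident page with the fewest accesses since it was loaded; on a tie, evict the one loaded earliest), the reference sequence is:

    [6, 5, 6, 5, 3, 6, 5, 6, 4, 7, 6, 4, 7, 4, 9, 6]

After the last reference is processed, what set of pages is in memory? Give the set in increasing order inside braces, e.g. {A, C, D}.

{5, 6, 9}

6 → fault, frames (6)
5 → fault, frames (6 5)
6 → hit
5 → hit
3 → fault, frames (6 5 3)
6 → hit
5 → hit
6 → hit
4 → fault, evict 3, frames (6 5 4)
7 → fault, evict 4, frames (6 5 7)
6 → hit
4 → fault, evict 7, frames (6 5 4)
7 → fault, evict 4, frames (6 5 7)
4 → fault, evict 7, frames (6 5 4)
9 → fault, evict 4, frames (6 5 9)
6 → hit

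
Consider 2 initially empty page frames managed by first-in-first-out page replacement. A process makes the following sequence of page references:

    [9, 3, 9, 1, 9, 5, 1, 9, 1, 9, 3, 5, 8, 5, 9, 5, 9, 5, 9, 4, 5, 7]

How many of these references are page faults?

9 -> miss, frames (9)
3 -> miss, frames (9 3)
9 -> hit
1 -> miss, evict 9, frames (3 1)
9 -> miss, evict 3, frames (1 9)
5 -> miss, evict 1, frames (9 5)
1 -> miss, evict 9, frames (5 1)
9 -> miss, evict 5, frames (1 9)
1 -> hit
9 -> hit
3 -> miss, evict 1, frames (9 3)
5 -> miss, evict 9, frames (3 5)
8 -> miss, evict 3, frames (5 8)
5 -> hit
9 -> miss, evict 5, frames (8 9)
5 -> miss, evict 8, frames (9 5)
9 -> hit
5 -> hit
9 -> hit
4 -> miss, evict 9, frames (5 4)
5 -> hit
7 -> miss, evict 5, frames (4 7)
Page faults: 14.

14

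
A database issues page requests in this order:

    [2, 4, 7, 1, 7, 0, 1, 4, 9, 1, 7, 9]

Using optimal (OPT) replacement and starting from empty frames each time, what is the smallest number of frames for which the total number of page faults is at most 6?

4

f=1: 12 faults
f=2: 8 faults
f=3: 7 faults
f=4: 6 faults
f=5: 6 faults
f=6: 6 faults
Smallest f with faults ≤ 6 is 4.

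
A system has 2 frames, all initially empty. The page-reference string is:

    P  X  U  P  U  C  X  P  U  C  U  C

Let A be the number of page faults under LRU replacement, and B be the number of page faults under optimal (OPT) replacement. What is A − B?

Under LRU: F F F F . F F F F F . . → 9 faults.
Under OPT: F F F . . F F . F F . . → 7 faults.
A − B = 9 − 7 = 2.

2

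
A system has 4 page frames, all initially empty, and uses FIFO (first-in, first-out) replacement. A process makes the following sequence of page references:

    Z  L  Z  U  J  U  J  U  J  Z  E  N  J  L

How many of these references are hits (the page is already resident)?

7

Z → miss, frames {Z}
L → miss, frames {Z,L}
Z → hit
U → miss, frames {Z,L,U}
J → miss, frames {Z,L,U,J}
U → hit
J → hit
U → hit
J → hit
Z → hit
E → miss, evict Z, frames {L,U,J,E}
N → miss, evict L, frames {U,J,E,N}
J → hit
L → miss, evict U, frames {J,E,N,L}
Hits: 7.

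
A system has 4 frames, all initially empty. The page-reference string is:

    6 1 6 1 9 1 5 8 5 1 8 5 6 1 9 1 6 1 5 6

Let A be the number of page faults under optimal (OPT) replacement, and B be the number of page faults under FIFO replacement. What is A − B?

-3

Under OPT: F F . . F . F F . . . . . . F . . . . . → 6 faults.
Under FIFO: F F . . F . F F . . . . F F F . . . F . → 9 faults.
A − B = 6 − 9 = -3.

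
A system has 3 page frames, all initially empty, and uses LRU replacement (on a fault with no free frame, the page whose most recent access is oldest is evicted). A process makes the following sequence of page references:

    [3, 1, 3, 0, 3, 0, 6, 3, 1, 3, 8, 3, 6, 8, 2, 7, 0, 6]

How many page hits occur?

3 -> miss, frames (3)
1 -> miss, frames (3 1)
3 -> hit
0 -> miss, frames (1 3 0)
3 -> hit
0 -> hit
6 -> miss, evict 1, frames (3 0 6)
3 -> hit
1 -> miss, evict 0, frames (6 3 1)
3 -> hit
8 -> miss, evict 6, frames (1 3 8)
3 -> hit
6 -> miss, evict 1, frames (8 3 6)
8 -> hit
2 -> miss, evict 3, frames (6 8 2)
7 -> miss, evict 6, frames (8 2 7)
0 -> miss, evict 8, frames (2 7 0)
6 -> miss, evict 2, frames (7 0 6)
Hits: 7.

7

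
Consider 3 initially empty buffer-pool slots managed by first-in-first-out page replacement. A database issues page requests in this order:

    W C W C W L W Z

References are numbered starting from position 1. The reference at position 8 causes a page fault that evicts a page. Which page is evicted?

W

pos 1: W: fault, frames [W]
pos 2: C: fault, frames [W, C]
pos 3: W: hit
pos 4: C: hit
pos 5: W: hit
pos 6: L: fault, frames [W, C, L]
pos 7: W: hit
pos 8: Z: fault, evict W, frames [C, L, Z]
At position 8, page W is evicted.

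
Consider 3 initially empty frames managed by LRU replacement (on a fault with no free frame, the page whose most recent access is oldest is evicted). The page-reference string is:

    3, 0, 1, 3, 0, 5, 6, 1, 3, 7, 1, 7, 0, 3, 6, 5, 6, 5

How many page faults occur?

3 → fault, frames (3)
0 → fault, frames (3 0)
1 → fault, frames (3 0 1)
3 → hit
0 → hit
5 → fault, evict 1, frames (3 0 5)
6 → fault, evict 3, frames (0 5 6)
1 → fault, evict 0, frames (5 6 1)
3 → fault, evict 5, frames (6 1 3)
7 → fault, evict 6, frames (1 3 7)
1 → hit
7 → hit
0 → fault, evict 3, frames (1 7 0)
3 → fault, evict 1, frames (7 0 3)
6 → fault, evict 7, frames (0 3 6)
5 → fault, evict 0, frames (3 6 5)
6 → hit
5 → hit
Page faults: 12.

12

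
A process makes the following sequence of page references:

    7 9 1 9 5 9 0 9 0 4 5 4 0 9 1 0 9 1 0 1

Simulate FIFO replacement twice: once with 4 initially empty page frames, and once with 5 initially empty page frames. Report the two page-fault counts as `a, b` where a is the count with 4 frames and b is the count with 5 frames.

8, 6

4 frames: F F F . F . F . . F . . . F F . . . . . → 8 faults.
5 frames: F F F . F . F . . F . . . . . . . . . . → 6 faults.
6 < 8: adding a frame reduced faults, as is typical.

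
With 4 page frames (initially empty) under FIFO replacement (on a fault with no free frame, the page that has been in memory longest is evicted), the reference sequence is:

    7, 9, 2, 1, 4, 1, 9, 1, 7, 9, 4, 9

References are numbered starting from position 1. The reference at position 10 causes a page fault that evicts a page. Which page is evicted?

2

pos 1: 7 → fault, frames (7)
pos 2: 9 → fault, frames (7 9)
pos 3: 2 → fault, frames (7 9 2)
pos 4: 1 → fault, frames (7 9 2 1)
pos 5: 4 → fault, evict 7, frames (9 2 1 4)
pos 6: 1 → hit
pos 7: 9 → hit
pos 8: 1 → hit
pos 9: 7 → fault, evict 9, frames (2 1 4 7)
pos 10: 9 → fault, evict 2, frames (1 4 7 9)
At position 10, page 2 is evicted.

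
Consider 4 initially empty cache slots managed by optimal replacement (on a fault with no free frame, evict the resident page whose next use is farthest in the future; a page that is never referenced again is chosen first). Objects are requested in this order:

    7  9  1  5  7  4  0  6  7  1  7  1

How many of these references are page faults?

7 -> miss, frames {7}
9 -> miss, frames {7,9}
1 -> miss, frames {7,9,1}
5 -> miss, frames {7,9,1,5}
7 -> hit
4 -> miss, evict 5, frames {7,9,1,4}
0 -> miss, evict 4, frames {7,9,1,0}
6 -> miss, evict 0, frames {7,9,1,6}
7 -> hit
1 -> hit
7 -> hit
1 -> hit
Page faults: 7.

7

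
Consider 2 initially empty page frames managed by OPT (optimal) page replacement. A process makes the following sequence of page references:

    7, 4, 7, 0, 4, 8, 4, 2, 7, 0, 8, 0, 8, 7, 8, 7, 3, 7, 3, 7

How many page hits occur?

7 → fault, frames {7}
4 → fault, frames {7,4}
7 → hit
0 → fault, evict 7, frames {4,0}
4 → hit
8 → fault, evict 0, frames {4,8}
4 → hit
2 → fault, evict 4, frames {8,2}
7 → fault, evict 2, frames {8,7}
0 → fault, evict 7, frames {8,0}
8 → hit
0 → hit
8 → hit
7 → fault, evict 0, frames {8,7}
8 → hit
7 → hit
3 → fault, evict 8, frames {7,3}
7 → hit
3 → hit
7 → hit
Hits: 11.

11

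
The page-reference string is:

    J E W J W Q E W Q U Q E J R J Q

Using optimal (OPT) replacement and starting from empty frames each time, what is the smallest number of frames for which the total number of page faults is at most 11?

f=1: 16 faults
f=2: 11 faults
f=3: 7 faults
f=4: 6 faults
f=5: 6 faults
f=6: 6 faults
Smallest f with faults ≤ 11 is 2.

2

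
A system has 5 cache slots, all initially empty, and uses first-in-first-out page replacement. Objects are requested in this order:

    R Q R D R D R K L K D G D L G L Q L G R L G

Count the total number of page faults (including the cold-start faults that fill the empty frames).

7

R: fault, frames {R}
Q: fault, frames {R,Q}
R: hit
D: fault, frames {R,Q,D}
R: hit
D: hit
R: hit
K: fault, frames {R,Q,D,K}
L: fault, frames {R,Q,D,K,L}
K: hit
D: hit
G: fault, evict R, frames {Q,D,K,L,G}
D: hit
L: hit
G: hit
L: hit
Q: hit
L: hit
G: hit
R: fault, evict Q, frames {D,K,L,G,R}
L: hit
G: hit
Page faults: 7.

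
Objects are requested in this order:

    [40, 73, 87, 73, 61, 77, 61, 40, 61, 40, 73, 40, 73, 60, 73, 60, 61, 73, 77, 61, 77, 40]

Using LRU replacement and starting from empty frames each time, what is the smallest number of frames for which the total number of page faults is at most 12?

3

f=1: 22 faults
f=2: 13 faults
f=3: 11 faults
f=4: 9 faults
f=5: 6 faults
f=6: 6 faults
Smallest f with faults ≤ 12 is 3.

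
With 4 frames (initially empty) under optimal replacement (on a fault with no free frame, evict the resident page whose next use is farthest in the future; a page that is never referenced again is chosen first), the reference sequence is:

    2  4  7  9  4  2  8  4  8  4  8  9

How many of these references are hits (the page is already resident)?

7

2: fault, frames [2]
4: fault, frames [2, 4]
7: fault, frames [2, 4, 7]
9: fault, frames [2, 4, 7, 9]
4: hit
2: hit
8: fault, evict 7, frames [2, 4, 9, 8]
4: hit
8: hit
4: hit
8: hit
9: hit
Hits: 7.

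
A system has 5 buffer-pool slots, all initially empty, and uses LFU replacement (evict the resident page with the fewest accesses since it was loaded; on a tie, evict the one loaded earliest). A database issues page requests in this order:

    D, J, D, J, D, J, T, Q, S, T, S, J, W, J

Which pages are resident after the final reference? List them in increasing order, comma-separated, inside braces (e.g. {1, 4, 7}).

D -> fault, frames [D]
J -> fault, frames [D, J]
D -> hit
J -> hit
D -> hit
J -> hit
T -> fault, frames [D, J, T]
Q -> fault, frames [D, J, T, Q]
S -> fault, frames [D, J, T, Q, S]
T -> hit
S -> hit
J -> hit
W -> fault, evict Q, frames [D, J, T, S, W]
J -> hit

{D, J, S, T, W}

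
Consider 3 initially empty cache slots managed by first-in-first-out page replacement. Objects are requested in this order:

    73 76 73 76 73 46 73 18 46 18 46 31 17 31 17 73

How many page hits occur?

9

73: fault, frames (73)
76: fault, frames (73 76)
73: hit
76: hit
73: hit
46: fault, frames (73 76 46)
73: hit
18: fault, evict 73, frames (76 46 18)
46: hit
18: hit
46: hit
31: fault, evict 76, frames (46 18 31)
17: fault, evict 46, frames (18 31 17)
31: hit
17: hit
73: fault, evict 18, frames (31 17 73)
Hits: 9.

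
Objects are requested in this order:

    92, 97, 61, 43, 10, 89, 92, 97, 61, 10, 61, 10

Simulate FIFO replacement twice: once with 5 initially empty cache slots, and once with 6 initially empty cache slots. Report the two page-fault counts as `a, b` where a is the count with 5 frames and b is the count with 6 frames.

9, 6

5 frames: F F F F F F F F F . . . → 9 faults.
6 frames: F F F F F F . . . . . . → 6 faults.
6 < 9: adding a frame reduced faults, as is typical.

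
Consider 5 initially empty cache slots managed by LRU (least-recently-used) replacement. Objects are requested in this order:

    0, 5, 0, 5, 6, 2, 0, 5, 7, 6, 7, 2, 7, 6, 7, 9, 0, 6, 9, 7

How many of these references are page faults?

7

0 -> miss, frames [0]
5 -> miss, frames [0, 5]
0 -> hit
5 -> hit
6 -> miss, frames [0, 5, 6]
2 -> miss, frames [0, 5, 6, 2]
0 -> hit
5 -> hit
7 -> miss, frames [6, 2, 0, 5, 7]
6 -> hit
7 -> hit
2 -> hit
7 -> hit
6 -> hit
7 -> hit
9 -> miss, evict 0, frames [5, 2, 6, 7, 9]
0 -> miss, evict 5, frames [2, 6, 7, 9, 0]
6 -> hit
9 -> hit
7 -> hit
Page faults: 7.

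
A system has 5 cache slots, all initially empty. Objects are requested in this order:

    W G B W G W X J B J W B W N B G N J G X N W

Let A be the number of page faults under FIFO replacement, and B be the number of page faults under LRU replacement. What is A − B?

Under FIFO: F F F . . . F F . . . . . F . . . . . . . F → 7 faults.
Under LRU: F F F . . . F F . . . . . F . F . . . F . F → 9 faults.
A − B = 7 − 9 = -2.

-2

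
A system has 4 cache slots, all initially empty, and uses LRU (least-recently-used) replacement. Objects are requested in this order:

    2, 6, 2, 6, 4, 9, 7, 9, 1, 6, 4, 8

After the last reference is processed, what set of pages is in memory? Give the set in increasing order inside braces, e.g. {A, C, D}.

{1, 4, 6, 8}

2 → miss, frames [2]
6 → miss, frames [2, 6]
2 → hit
6 → hit
4 → miss, frames [2, 6, 4]
9 → miss, frames [2, 6, 4, 9]
7 → miss, evict 2, frames [6, 4, 9, 7]
9 → hit
1 → miss, evict 6, frames [4, 7, 9, 1]
6 → miss, evict 4, frames [7, 9, 1, 6]
4 → miss, evict 7, frames [9, 1, 6, 4]
8 → miss, evict 9, frames [1, 6, 4, 8]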